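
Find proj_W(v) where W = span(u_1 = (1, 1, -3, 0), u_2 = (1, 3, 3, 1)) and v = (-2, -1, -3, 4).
proj_W(v) = (-2/39, -34/39, -30/13, -16/39)

Set up U = [u_1 | ... | u_2] ∈ R^(4×2). The projector onto W = col(U) is P = U (U^T U)^(-1) U^T.
Compute U^T U =
  [11, -5]
  [-5, 20],
and U^T v = (6, -10).
Solve U^T U · c = U^T v for the coefficients: c = (14/39, -16/39). The projection is proj_W(v) = U c.
Check: (v - proj_W(v)) · u_1 = 0  (should be 0).
Check: (v - proj_W(v)) · u_2 = 0  (should be 0).
Result: proj_W(v) = (-2/39, -34/39, -30/13, -16/39).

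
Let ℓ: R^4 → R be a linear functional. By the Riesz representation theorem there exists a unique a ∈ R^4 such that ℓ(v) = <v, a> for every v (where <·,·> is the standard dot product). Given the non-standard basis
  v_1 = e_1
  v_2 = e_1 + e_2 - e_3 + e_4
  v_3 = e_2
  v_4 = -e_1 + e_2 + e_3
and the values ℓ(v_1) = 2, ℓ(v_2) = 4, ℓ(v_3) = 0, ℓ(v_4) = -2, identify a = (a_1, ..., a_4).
a = (2, 0, 0, 2)

Write a = (a_1, ..., a_4) in the standard basis. For each basis vector v_i, ℓ(v_i) = <v_i, a> is a linear equation in the a_j's. Collect the n equations into a matrix system V a = ℓ, where row i of V is v_i (expressed in the standard basis). Since V is invertible (lower-triangular with 1s on the diagonal, up to permutation), solve by back-substitution:
  V =
[[1, 0, 0, 0],
 [1, 1, -1, 1],
 [0, 1, 0, 0],
 [-1, 1, 1, 0]]
  V a = (2, 4, 0, -2)
Solving gives a = (2, 0, 0, 2).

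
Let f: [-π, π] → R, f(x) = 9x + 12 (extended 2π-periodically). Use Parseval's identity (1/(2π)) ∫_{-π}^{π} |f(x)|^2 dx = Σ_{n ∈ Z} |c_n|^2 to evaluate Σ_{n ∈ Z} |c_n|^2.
Σ |c_n|^2 = 27π^2 + 144

Expand and integrate term by term over [-π, π]:
  ∫ (9x)^2 dx = 81·(2π^3/3); ∫ 2·9·(12)·x dx = 0 (odd integrand); ∫ 12^2 dx = 144·2π.
So (1/(2π)) ∫_{-π}^{π} (9x + 12)^2 dx = 81π^2/3 + 144 = 27π^2 + 144.
Parseval ⇒ Σ |c_n|^2 = 27π^2 + 144.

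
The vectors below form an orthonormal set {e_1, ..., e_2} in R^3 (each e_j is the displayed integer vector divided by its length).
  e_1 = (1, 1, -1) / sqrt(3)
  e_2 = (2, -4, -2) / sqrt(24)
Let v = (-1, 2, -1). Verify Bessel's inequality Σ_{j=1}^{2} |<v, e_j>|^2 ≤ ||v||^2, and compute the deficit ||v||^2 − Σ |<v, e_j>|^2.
Σ |<v, e_j>|^2 = 4; ||v||^2 = 6; deficit = 2

Write each e_j = u_j / sqrt(<u_j, u_j>) where u_j is the displayed integer vector. Then <v, e_j> = <v, u_j> / sqrt(<u_j, u_j>), so |<v, e_j>|^2 = <v, u_j>^2 / <u_j, u_j>.
Coefficients: <v, e_1> = 2/sqrt(3), <v, e_2> = -8/sqrt(24).
Square and sum: Σ |<v, e_j>|^2 = 4.
Compute ||v||^2 = v·v = 6.
Deficit = 6 − 4 = 2 ≥ 0, confirming Bessel's inequality. (The deficit equals ||v − Σ <v,e_j> e_j||^2, the squared distance from v to span{e_j}.)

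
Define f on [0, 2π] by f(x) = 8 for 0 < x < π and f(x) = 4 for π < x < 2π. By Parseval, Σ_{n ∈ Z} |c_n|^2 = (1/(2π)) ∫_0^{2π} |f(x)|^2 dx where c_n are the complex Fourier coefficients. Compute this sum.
Σ |c_n|^2 = 40

Parseval equates the L^2 energy of f (normalised by 1/(2π)) with the ℓ^2 sum of its Fourier coefficients: (1/(2π)) ∫_0^{2π} |f|^2 = Σ |c_n|^2.
Compute the left side: (1/(2π)) [∫_0^π 8^2 dx + ∫_π^{2π} 4^2 dx] = (1/(2π)) · (64π + 16π) = (64 + 16)/2 = 40.
So Σ_{n ∈ Z} |c_n|^2 = 40.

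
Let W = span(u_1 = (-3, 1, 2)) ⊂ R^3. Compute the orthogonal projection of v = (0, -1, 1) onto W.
proj_W(v) = (-3/14, 1/14, 1/7)

Set up U = [u_1 | ... | u_1] ∈ R^(3×1). The projector onto W = col(U) is P = U (U^T U)^(-1) U^T.
Compute U^T U =
  [14],
and U^T v = (1).
Solve U^T U · c = U^T v for the coefficients: c = (1/14). The projection is proj_W(v) = U c.
Check: (v - proj_W(v)) · u_1 = 0  (should be 0).
Result: proj_W(v) = (-3/14, 1/14, 1/7).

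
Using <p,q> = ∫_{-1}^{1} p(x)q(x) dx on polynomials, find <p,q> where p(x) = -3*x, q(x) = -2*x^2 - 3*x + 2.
<p,q> = 6

Expand the product: p(x)·q(x) = 6*x^3 + 9*x^2 - 6*x.
∫_{-1}^{1} of each monomial x^k gives [2/(k+1) if k even, 0 if k odd]. Integrating term-by-term (or equivalently evaluating the antiderivative F(x) = 3*x^4/2 + 3*x^3 - 3*x^2 at the endpoints):
  F(1) − F(−1) = 3/2 − (-9/2) = 6.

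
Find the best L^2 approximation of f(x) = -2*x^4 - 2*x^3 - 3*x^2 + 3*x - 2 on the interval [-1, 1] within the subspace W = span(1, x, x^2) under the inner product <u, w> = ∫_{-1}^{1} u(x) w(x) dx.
g(x) = -33*x^2/7 + 9*x/5 - 64/35

The best approximation g ∈ W is the orthogonal projection of f onto W. Writing g = a_0 + a_1 x + a_2 x^2, the coefficients solve the normal equations G · a = b where
  G_{ij} = <φ_i, φ_j> and b_i = <f, φ_i>, with φ_0 = 1, φ_1 = x, φ_2 = x^2.
G =
  [2, 0, 2/3]
  [0, 2/3, 0]
  [2/3, 0, 2/5],
b = (-34/5, 6/5, -326/105).
Solving gives a_0 = -64/35, a_1 = 9/5, a_2 = -33/7, so
  g(x) = -33*x^2/7 + 9*x/5 - 64/35.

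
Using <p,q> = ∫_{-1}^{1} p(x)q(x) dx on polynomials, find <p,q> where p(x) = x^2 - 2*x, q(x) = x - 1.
<p,q> = -2

Expand the product: p(x)·q(x) = x^3 - 3*x^2 + 2*x.
∫_{-1}^{1} of each monomial x^k gives [2/(k+1) if k even, 0 if k odd]. Integrating term-by-term (or equivalently evaluating the antiderivative F(x) = x^4/4 - x^3 + x^2 at the endpoints):
  F(1) − F(−1) = 1/4 − (9/4) = -2.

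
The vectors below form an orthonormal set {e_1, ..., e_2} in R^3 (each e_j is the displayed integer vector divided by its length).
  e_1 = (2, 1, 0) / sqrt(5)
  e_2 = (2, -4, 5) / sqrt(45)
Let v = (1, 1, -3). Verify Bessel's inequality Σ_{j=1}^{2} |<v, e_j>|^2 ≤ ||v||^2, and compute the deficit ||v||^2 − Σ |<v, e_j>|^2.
Σ |<v, e_j>|^2 = 74/9; ||v||^2 = 11; deficit = 25/9

Write each e_j = u_j / sqrt(<u_j, u_j>) where u_j is the displayed integer vector. Then <v, e_j> = <v, u_j> / sqrt(<u_j, u_j>), so |<v, e_j>|^2 = <v, u_j>^2 / <u_j, u_j>.
Coefficients: <v, e_1> = 3/sqrt(5), <v, e_2> = -17/sqrt(45).
Square and sum: Σ |<v, e_j>|^2 = 74/9.
Compute ||v||^2 = v·v = 11.
Deficit = 11 − 74/9 = 25/9 ≥ 0, confirming Bessel's inequality. (The deficit equals ||v − Σ <v,e_j> e_j||^2, the squared distance from v to span{e_j}.)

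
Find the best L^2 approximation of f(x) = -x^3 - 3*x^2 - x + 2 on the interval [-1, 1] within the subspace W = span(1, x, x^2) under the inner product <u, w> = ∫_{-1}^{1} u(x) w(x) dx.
g(x) = -3*x^2 - 8*x/5 + 2

The best approximation g ∈ W is the orthogonal projection of f onto W. Writing g = a_0 + a_1 x + a_2 x^2, the coefficients solve the normal equations G · a = b where
  G_{ij} = <φ_i, φ_j> and b_i = <f, φ_i>, with φ_0 = 1, φ_1 = x, φ_2 = x^2.
G =
  [2, 0, 2/3]
  [0, 2/3, 0]
  [2/3, 0, 2/5],
b = (2, -16/15, 2/15).
Solving gives a_0 = 2, a_1 = -8/5, a_2 = -3, so
  g(x) = -3*x^2 - 8*x/5 + 2.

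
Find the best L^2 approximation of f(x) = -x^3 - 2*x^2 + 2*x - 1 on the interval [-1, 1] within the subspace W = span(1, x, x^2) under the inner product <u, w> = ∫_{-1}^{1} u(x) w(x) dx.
g(x) = -2*x^2 + 7*x/5 - 1

The best approximation g ∈ W is the orthogonal projection of f onto W. Writing g = a_0 + a_1 x + a_2 x^2, the coefficients solve the normal equations G · a = b where
  G_{ij} = <φ_i, φ_j> and b_i = <f, φ_i>, with φ_0 = 1, φ_1 = x, φ_2 = x^2.
G =
  [2, 0, 2/3]
  [0, 2/3, 0]
  [2/3, 0, 2/5],
b = (-10/3, 14/15, -22/15).
Solving gives a_0 = -1, a_1 = 7/5, a_2 = -2, so
  g(x) = -2*x^2 + 7*x/5 - 1.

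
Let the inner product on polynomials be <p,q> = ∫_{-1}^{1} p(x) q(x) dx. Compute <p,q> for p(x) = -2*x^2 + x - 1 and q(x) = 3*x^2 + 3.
<p,q> = -72/5

Expand the product: p(x)·q(x) = -6*x^4 + 3*x^3 - 9*x^2 + 3*x - 3.
∫_{-1}^{1} of each monomial x^k gives [2/(k+1) if k even, 0 if k odd]. Integrating term-by-term (or equivalently evaluating the antiderivative F(x) = -6*x^5/5 + 3*x^4/4 - 3*x^3 + 3*x^2/2 - 3*x at the endpoints):
  F(1) − F(−1) = -99/20 − (189/20) = -72/5.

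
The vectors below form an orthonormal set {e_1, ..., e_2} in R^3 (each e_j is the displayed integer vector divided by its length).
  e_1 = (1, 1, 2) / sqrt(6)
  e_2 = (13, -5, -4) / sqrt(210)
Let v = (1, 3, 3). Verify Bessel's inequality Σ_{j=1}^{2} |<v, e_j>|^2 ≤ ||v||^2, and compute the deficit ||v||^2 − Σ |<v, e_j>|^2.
Σ |<v, e_j>|^2 = 88/5; ||v||^2 = 19; deficit = 7/5

Write each e_j = u_j / sqrt(<u_j, u_j>) where u_j is the displayed integer vector. Then <v, e_j> = <v, u_j> / sqrt(<u_j, u_j>), so |<v, e_j>|^2 = <v, u_j>^2 / <u_j, u_j>.
Coefficients: <v, e_1> = 10/sqrt(6), <v, e_2> = -14/sqrt(210).
Square and sum: Σ |<v, e_j>|^2 = 88/5.
Compute ||v||^2 = v·v = 19.
Deficit = 19 − 88/5 = 7/5 ≥ 0, confirming Bessel's inequality. (The deficit equals ||v − Σ <v,e_j> e_j||^2, the squared distance from v to span{e_j}.)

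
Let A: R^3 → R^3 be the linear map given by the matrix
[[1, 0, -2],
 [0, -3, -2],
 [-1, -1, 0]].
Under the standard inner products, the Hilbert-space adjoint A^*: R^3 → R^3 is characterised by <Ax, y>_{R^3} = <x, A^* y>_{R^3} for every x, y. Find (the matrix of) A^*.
A^* = A^T =
[[1, 0, -1],
 [0, -3, -1],
 [-2, -2, 0]]

For real matrices with standard dot products, the defining identity <Ax, y> = <x, A^* y> gives (Ax)^T y = x^T (A^*) y, i.e. x^T A^T y = x^T (A^*) y. Since this holds for all x, y, we must have A^* = A^T. Therefore
A^* =
[[1, 0, -1],
 [0, -3, -1],
 [-2, -2, 0]].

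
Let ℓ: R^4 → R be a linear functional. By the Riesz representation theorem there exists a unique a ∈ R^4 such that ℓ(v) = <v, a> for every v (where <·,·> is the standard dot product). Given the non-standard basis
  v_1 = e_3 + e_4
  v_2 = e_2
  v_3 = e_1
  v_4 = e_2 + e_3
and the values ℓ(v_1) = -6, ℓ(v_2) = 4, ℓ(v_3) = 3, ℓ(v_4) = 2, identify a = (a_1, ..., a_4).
a = (3, 4, -2, -4)

Write a = (a_1, ..., a_4) in the standard basis. For each basis vector v_i, ℓ(v_i) = <v_i, a> is a linear equation in the a_j's. Collect the n equations into a matrix system V a = ℓ, where row i of V is v_i (expressed in the standard basis). Since V is invertible (lower-triangular with 1s on the diagonal, up to permutation), solve by back-substitution:
  V =
[[0, 0, 1, 1],
 [0, 1, 0, 0],
 [1, 0, 0, 0],
 [0, 1, 1, 0]]
  V a = (-6, 4, 3, 2)
Solving gives a = (3, 4, -2, -4).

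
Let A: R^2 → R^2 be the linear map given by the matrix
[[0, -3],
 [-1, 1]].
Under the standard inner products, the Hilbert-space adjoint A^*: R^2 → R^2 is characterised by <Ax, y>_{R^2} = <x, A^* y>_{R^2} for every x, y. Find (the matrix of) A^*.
A^* = A^T =
[[0, -1],
 [-3, 1]]

For real matrices with standard dot products, the defining identity <Ax, y> = <x, A^* y> gives (Ax)^T y = x^T (A^*) y, i.e. x^T A^T y = x^T (A^*) y. Since this holds for all x, y, we must have A^* = A^T. Therefore
A^* =
[[0, -1],
 [-3, 1]].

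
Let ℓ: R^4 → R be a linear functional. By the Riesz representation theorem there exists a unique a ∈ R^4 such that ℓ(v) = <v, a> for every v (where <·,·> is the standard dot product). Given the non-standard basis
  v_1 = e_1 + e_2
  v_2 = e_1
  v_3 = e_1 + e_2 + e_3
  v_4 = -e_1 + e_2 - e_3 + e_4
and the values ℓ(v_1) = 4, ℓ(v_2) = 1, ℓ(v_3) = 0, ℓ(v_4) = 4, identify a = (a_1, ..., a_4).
a = (1, 3, -4, -2)

Write a = (a_1, ..., a_4) in the standard basis. For each basis vector v_i, ℓ(v_i) = <v_i, a> is a linear equation in the a_j's. Collect the n equations into a matrix system V a = ℓ, where row i of V is v_i (expressed in the standard basis). Since V is invertible (lower-triangular with 1s on the diagonal, up to permutation), solve by back-substitution:
  V =
[[1, 1, 0, 0],
 [1, 0, 0, 0],
 [1, 1, 1, 0],
 [-1, 1, -1, 1]]
  V a = (4, 1, 0, 4)
Solving gives a = (1, 3, -4, -2).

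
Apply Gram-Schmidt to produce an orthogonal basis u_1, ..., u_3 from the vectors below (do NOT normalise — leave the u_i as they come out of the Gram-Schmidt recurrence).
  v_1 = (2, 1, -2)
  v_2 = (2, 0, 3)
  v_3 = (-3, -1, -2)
Orthogonal basis:
  u_1 = (2, 1, -2)
  u_2 = (22/9, 2/9, 23/9)
  u_3 = (15/113, -50/113, -10/113)

Apply the Gram-Schmidt recurrence
  u_1 = v_1
  u_i = v_i − Σ_{j<i} ((v_i · u_j) / (u_j · u_j)) · u_j.

Step by step this gives:
  u_1 = (2, 1, -2)
  u_2 = (22/9, 2/9, 23/9)
  u_3 = (15/113, -50/113, -10/113)

Orthogonality check:
  u_2 · u_1 = 0 (should be 0)
  u_3 · u_1 = 0 (should be 0)
  u_3 · u_2 = 0 (should be 0)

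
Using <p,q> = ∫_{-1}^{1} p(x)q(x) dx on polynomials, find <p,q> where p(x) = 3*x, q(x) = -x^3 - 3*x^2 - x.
<p,q> = -16/5

Expand the product: p(x)·q(x) = -3*x^4 - 9*x^3 - 3*x^2.
∫_{-1}^{1} of each monomial x^k gives [2/(k+1) if k even, 0 if k odd]. Integrating term-by-term (or equivalently evaluating the antiderivative F(x) = -3*x^5/5 - 9*x^4/4 - x^3 at the endpoints):
  F(1) − F(−1) = -77/20 − (-13/20) = -16/5.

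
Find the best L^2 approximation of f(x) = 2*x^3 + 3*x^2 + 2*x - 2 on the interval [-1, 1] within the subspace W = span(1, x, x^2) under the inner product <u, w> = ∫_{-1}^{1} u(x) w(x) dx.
g(x) = 3*x^2 + 16*x/5 - 2

The best approximation g ∈ W is the orthogonal projection of f onto W. Writing g = a_0 + a_1 x + a_2 x^2, the coefficients solve the normal equations G · a = b where
  G_{ij} = <φ_i, φ_j> and b_i = <f, φ_i>, with φ_0 = 1, φ_1 = x, φ_2 = x^2.
G =
  [2, 0, 2/3]
  [0, 2/3, 0]
  [2/3, 0, 2/5],
b = (-2, 32/15, -2/15).
Solving gives a_0 = -2, a_1 = 16/5, a_2 = 3, so
  g(x) = 3*x^2 + 16*x/5 - 2.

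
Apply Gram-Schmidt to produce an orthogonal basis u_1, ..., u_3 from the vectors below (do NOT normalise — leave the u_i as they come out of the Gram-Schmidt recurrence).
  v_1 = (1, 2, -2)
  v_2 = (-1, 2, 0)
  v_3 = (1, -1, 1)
Orthogonal basis:
  u_1 = (1, 2, -2)
  u_2 = (-4/3, 4/3, 2/3)
  u_3 = (2/3, 1/3, 2/3)

Apply the Gram-Schmidt recurrence
  u_1 = v_1
  u_i = v_i − Σ_{j<i} ((v_i · u_j) / (u_j · u_j)) · u_j.

Step by step this gives:
  u_1 = (1, 2, -2)
  u_2 = (-4/3, 4/3, 2/3)
  u_3 = (2/3, 1/3, 2/3)

Orthogonality check:
  u_2 · u_1 = 0 (should be 0)
  u_3 · u_1 = 0 (should be 0)
  u_3 · u_2 = 0 (should be 0)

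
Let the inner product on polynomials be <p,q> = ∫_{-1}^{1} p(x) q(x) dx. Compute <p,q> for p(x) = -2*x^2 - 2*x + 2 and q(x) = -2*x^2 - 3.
<p,q> = -136/15

Expand the product: p(x)·q(x) = 4*x^4 + 4*x^3 + 2*x^2 + 6*x - 6.
∫_{-1}^{1} of each monomial x^k gives [2/(k+1) if k even, 0 if k odd]. Integrating term-by-term (or equivalently evaluating the antiderivative F(x) = 4*x^5/5 + x^4 + 2*x^3/3 + 3*x^2 - 6*x at the endpoints):
  F(1) − F(−1) = -8/15 − (128/15) = -136/15.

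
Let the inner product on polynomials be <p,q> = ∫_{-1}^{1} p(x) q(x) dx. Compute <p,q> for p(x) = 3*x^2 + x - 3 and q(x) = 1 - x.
<p,q> = -14/3

Expand the product: p(x)·q(x) = -3*x^3 + 2*x^2 + 4*x - 3.
∫_{-1}^{1} of each monomial x^k gives [2/(k+1) if k even, 0 if k odd]. Integrating term-by-term (or equivalently evaluating the antiderivative F(x) = -3*x^4/4 + 2*x^3/3 + 2*x^2 - 3*x at the endpoints):
  F(1) − F(−1) = -13/12 − (43/12) = -14/3.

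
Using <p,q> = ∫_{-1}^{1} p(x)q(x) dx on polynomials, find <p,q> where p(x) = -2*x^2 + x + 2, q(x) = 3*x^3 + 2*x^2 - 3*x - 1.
<p,q> = -12/5

Expand the product: p(x)·q(x) = -6*x^5 - x^4 + 14*x^3 + 3*x^2 - 7*x - 2.
∫_{-1}^{1} of each monomial x^k gives [2/(k+1) if k even, 0 if k odd]. Integrating term-by-term (or equivalently evaluating the antiderivative F(x) = -x^6 - x^5/5 + 7*x^4/2 + x^3 - 7*x^2/2 - 2*x at the endpoints):
  F(1) − F(−1) = -11/5 − (1/5) = -12/5.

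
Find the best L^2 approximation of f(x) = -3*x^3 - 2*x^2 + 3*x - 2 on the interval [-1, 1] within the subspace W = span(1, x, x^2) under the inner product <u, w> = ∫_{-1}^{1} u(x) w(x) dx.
g(x) = -2*x^2 + 6*x/5 - 2

The best approximation g ∈ W is the orthogonal projection of f onto W. Writing g = a_0 + a_1 x + a_2 x^2, the coefficients solve the normal equations G · a = b where
  G_{ij} = <φ_i, φ_j> and b_i = <f, φ_i>, with φ_0 = 1, φ_1 = x, φ_2 = x^2.
G =
  [2, 0, 2/3]
  [0, 2/3, 0]
  [2/3, 0, 2/5],
b = (-16/3, 4/5, -32/15).
Solving gives a_0 = -2, a_1 = 6/5, a_2 = -2, so
  g(x) = -2*x^2 + 6*x/5 - 2.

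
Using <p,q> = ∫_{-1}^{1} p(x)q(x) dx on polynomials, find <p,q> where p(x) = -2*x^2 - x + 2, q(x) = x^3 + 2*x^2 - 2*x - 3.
<p,q> = -6

Expand the product: p(x)·q(x) = -2*x^5 - 5*x^4 + 4*x^3 + 12*x^2 - x - 6.
∫_{-1}^{1} of each monomial x^k gives [2/(k+1) if k even, 0 if k odd]. Integrating term-by-term (or equivalently evaluating the antiderivative F(x) = -x^6/3 - x^5 + x^4 + 4*x^3 - x^2/2 - 6*x at the endpoints):
  F(1) − F(−1) = -17/6 − (19/6) = -6.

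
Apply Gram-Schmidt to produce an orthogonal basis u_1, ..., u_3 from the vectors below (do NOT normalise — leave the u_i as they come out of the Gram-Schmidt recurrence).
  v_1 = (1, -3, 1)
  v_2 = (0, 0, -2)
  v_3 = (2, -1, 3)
Orthogonal basis:
  u_1 = (1, -3, 1)
  u_2 = (2/11, -6/11, -20/11)
  u_3 = (3/2, 1/2, 0)

Apply the Gram-Schmidt recurrence
  u_1 = v_1
  u_i = v_i − Σ_{j<i} ((v_i · u_j) / (u_j · u_j)) · u_j.

Step by step this gives:
  u_1 = (1, -3, 1)
  u_2 = (2/11, -6/11, -20/11)
  u_3 = (3/2, 1/2, 0)

Orthogonality check:
  u_2 · u_1 = 0 (should be 0)
  u_3 · u_1 = 0 (should be 0)
  u_3 · u_2 = 0 (should be 0)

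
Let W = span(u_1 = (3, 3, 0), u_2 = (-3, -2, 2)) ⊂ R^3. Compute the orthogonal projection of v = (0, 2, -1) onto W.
proj_W(v) = (10/9, 8/9, -4/9)

Set up U = [u_1 | ... | u_2] ∈ R^(3×2). The projector onto W = col(U) is P = U (U^T U)^(-1) U^T.
Compute U^T U =
  [18, -15]
  [-15, 17],
and U^T v = (6, -6).
Solve U^T U · c = U^T v for the coefficients: c = (4/27, -2/9). The projection is proj_W(v) = U c.
Check: (v - proj_W(v)) · u_1 = 0  (should be 0).
Check: (v - proj_W(v)) · u_2 = 0  (should be 0).
Result: proj_W(v) = (10/9, 8/9, -4/9).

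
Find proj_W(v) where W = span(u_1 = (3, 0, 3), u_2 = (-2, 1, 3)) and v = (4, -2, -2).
proj_W(v) = (112/27, -34/27, -58/27)

Set up U = [u_1 | ... | u_2] ∈ R^(3×2). The projector onto W = col(U) is P = U (U^T U)^(-1) U^T.
Compute U^T U =
  [18, 3]
  [3, 14],
and U^T v = (6, -16).
Solve U^T U · c = U^T v for the coefficients: c = (44/81, -34/27). The projection is proj_W(v) = U c.
Check: (v - proj_W(v)) · u_1 = 0  (should be 0).
Check: (v - proj_W(v)) · u_2 = 0  (should be 0).
Result: proj_W(v) = (112/27, -34/27, -58/27).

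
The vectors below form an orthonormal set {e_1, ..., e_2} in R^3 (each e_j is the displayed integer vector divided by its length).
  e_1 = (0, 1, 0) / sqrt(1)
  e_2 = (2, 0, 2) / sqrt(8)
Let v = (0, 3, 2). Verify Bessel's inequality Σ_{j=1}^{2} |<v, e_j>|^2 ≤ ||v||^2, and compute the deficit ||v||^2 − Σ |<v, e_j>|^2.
Σ |<v, e_j>|^2 = 11; ||v||^2 = 13; deficit = 2

Write each e_j = u_j / sqrt(<u_j, u_j>) where u_j is the displayed integer vector. Then <v, e_j> = <v, u_j> / sqrt(<u_j, u_j>), so |<v, e_j>|^2 = <v, u_j>^2 / <u_j, u_j>.
Coefficients: <v, e_1> = 3/sqrt(1), <v, e_2> = 4/sqrt(8).
Square and sum: Σ |<v, e_j>|^2 = 11.
Compute ||v||^2 = v·v = 13.
Deficit = 13 − 11 = 2 ≥ 0, confirming Bessel's inequality. (The deficit equals ||v − Σ <v,e_j> e_j||^2, the squared distance from v to span{e_j}.)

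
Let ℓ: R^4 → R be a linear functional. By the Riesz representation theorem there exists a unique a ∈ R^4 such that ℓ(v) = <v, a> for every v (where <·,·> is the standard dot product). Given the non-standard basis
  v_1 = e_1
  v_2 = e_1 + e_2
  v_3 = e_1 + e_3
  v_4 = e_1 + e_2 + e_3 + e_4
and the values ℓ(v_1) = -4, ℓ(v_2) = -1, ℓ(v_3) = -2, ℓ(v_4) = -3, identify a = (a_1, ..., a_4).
a = (-4, 3, 2, -4)

Write a = (a_1, ..., a_4) in the standard basis. For each basis vector v_i, ℓ(v_i) = <v_i, a> is a linear equation in the a_j's. Collect the n equations into a matrix system V a = ℓ, where row i of V is v_i (expressed in the standard basis). Since V is invertible (lower-triangular with 1s on the diagonal, up to permutation), solve by back-substitution:
  V =
[[1, 0, 0, 0],
 [1, 1, 0, 0],
 [1, 0, 1, 0],
 [1, 1, 1, 1]]
  V a = (-4, -1, -2, -3)
Solving gives a = (-4, 3, 2, -4).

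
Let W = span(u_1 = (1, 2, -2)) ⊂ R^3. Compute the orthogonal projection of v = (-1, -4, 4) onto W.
proj_W(v) = (-17/9, -34/9, 34/9)

Set up U = [u_1 | ... | u_1] ∈ R^(3×1). The projector onto W = col(U) is P = U (U^T U)^(-1) U^T.
Compute U^T U =
  [9],
and U^T v = (-17).
Solve U^T U · c = U^T v for the coefficients: c = (-17/9). The projection is proj_W(v) = U c.
Check: (v - proj_W(v)) · u_1 = 0  (should be 0).
Result: proj_W(v) = (-17/9, -34/9, 34/9).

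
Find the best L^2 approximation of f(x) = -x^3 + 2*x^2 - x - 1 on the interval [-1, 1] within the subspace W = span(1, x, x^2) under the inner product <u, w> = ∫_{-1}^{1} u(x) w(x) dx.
g(x) = 2*x^2 - 8*x/5 - 1

The best approximation g ∈ W is the orthogonal projection of f onto W. Writing g = a_0 + a_1 x + a_2 x^2, the coefficients solve the normal equations G · a = b where
  G_{ij} = <φ_i, φ_j> and b_i = <f, φ_i>, with φ_0 = 1, φ_1 = x, φ_2 = x^2.
G =
  [2, 0, 2/3]
  [0, 2/3, 0]
  [2/3, 0, 2/5],
b = (-2/3, -16/15, 2/15).
Solving gives a_0 = -1, a_1 = -8/5, a_2 = 2, so
  g(x) = 2*x^2 - 8*x/5 - 1.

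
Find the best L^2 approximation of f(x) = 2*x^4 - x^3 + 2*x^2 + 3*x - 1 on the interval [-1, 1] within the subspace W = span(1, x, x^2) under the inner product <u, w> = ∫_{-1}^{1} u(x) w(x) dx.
g(x) = 26*x^2/7 + 12*x/5 - 41/35

The best approximation g ∈ W is the orthogonal projection of f onto W. Writing g = a_0 + a_1 x + a_2 x^2, the coefficients solve the normal equations G · a = b where
  G_{ij} = <φ_i, φ_j> and b_i = <f, φ_i>, with φ_0 = 1, φ_1 = x, φ_2 = x^2.
G =
  [2, 0, 2/3]
  [0, 2/3, 0]
  [2/3, 0, 2/5],
b = (2/15, 8/5, 74/105).
Solving gives a_0 = -41/35, a_1 = 12/5, a_2 = 26/7, so
  g(x) = 26*x^2/7 + 12*x/5 - 41/35.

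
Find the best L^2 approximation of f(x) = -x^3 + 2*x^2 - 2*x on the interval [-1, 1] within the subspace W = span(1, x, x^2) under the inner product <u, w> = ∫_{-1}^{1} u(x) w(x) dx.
g(x) = 2*x^2 - 13*x/5

The best approximation g ∈ W is the orthogonal projection of f onto W. Writing g = a_0 + a_1 x + a_2 x^2, the coefficients solve the normal equations G · a = b where
  G_{ij} = <φ_i, φ_j> and b_i = <f, φ_i>, with φ_0 = 1, φ_1 = x, φ_2 = x^2.
G =
  [2, 0, 2/3]
  [0, 2/3, 0]
  [2/3, 0, 2/5],
b = (4/3, -26/15, 4/5).
Solving gives a_0 = 0, a_1 = -13/5, a_2 = 2, so
  g(x) = 2*x^2 - 13*x/5.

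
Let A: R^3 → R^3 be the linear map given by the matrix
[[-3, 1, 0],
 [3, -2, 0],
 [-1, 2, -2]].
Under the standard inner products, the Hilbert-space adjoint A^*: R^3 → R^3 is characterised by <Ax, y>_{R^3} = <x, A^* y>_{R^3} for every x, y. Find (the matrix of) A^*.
A^* = A^T =
[[-3, 3, -1],
 [1, -2, 2],
 [0, 0, -2]]

For real matrices with standard dot products, the defining identity <Ax, y> = <x, A^* y> gives (Ax)^T y = x^T (A^*) y, i.e. x^T A^T y = x^T (A^*) y. Since this holds for all x, y, we must have A^* = A^T. Therefore
A^* =
[[-3, 3, -1],
 [1, -2, 2],
 [0, 0, -2]].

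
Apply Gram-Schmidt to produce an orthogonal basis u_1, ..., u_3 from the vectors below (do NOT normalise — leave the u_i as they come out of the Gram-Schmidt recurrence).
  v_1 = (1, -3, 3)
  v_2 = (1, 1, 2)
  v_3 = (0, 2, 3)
Orthogonal basis:
  u_1 = (1, -3, 3)
  u_2 = (15/19, 31/19, 26/19)
  u_3 = (-9/7, 1/7, 4/7)

Apply the Gram-Schmidt recurrence
  u_1 = v_1
  u_i = v_i − Σ_{j<i} ((v_i · u_j) / (u_j · u_j)) · u_j.

Step by step this gives:
  u_1 = (1, -3, 3)
  u_2 = (15/19, 31/19, 26/19)
  u_3 = (-9/7, 1/7, 4/7)

Orthogonality check:
  u_2 · u_1 = 0 (should be 0)
  u_3 · u_1 = 0 (should be 0)
  u_3 · u_2 = 0 (should be 0)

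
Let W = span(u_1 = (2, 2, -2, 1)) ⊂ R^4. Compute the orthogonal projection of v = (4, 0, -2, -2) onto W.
proj_W(v) = (20/13, 20/13, -20/13, 10/13)

Set up U = [u_1 | ... | u_1] ∈ R^(4×1). The projector onto W = col(U) is P = U (U^T U)^(-1) U^T.
Compute U^T U =
  [13],
and U^T v = (10).
Solve U^T U · c = U^T v for the coefficients: c = (10/13). The projection is proj_W(v) = U c.
Check: (v - proj_W(v)) · u_1 = 0  (should be 0).
Result: proj_W(v) = (20/13, 20/13, -20/13, 10/13).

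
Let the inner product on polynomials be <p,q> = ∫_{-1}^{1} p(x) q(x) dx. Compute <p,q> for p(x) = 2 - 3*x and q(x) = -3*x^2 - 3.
<p,q> = -16

Expand the product: p(x)·q(x) = 9*x^3 - 6*x^2 + 9*x - 6.
∫_{-1}^{1} of each monomial x^k gives [2/(k+1) if k even, 0 if k odd]. Integrating term-by-term (or equivalently evaluating the antiderivative F(x) = 9*x^4/4 - 2*x^3 + 9*x^2/2 - 6*x at the endpoints):
  F(1) − F(−1) = -5/4 − (59/4) = -16.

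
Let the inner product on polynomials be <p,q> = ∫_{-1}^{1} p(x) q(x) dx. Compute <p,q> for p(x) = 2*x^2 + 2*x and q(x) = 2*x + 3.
<p,q> = 20/3

Expand the product: p(x)·q(x) = 4*x^3 + 10*x^2 + 6*x.
∫_{-1}^{1} of each monomial x^k gives [2/(k+1) if k even, 0 if k odd]. Integrating term-by-term (or equivalently evaluating the antiderivative F(x) = x^4 + 10*x^3/3 + 3*x^2 at the endpoints):
  F(1) − F(−1) = 22/3 − (2/3) = 20/3.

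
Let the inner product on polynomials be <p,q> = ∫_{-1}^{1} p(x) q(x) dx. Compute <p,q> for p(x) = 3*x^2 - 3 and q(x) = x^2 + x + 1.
<p,q> = -24/5

Expand the product: p(x)·q(x) = 3*x^4 + 3*x^3 - 3*x - 3.
∫_{-1}^{1} of each monomial x^k gives [2/(k+1) if k even, 0 if k odd]. Integrating term-by-term (or equivalently evaluating the antiderivative F(x) = 3*x^5/5 + 3*x^4/4 - 3*x^2/2 - 3*x at the endpoints):
  F(1) − F(−1) = -63/20 − (33/20) = -24/5.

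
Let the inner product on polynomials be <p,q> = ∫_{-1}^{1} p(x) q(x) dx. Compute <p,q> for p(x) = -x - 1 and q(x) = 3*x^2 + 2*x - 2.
<p,q> = 2/3

Expand the product: p(x)·q(x) = -3*x^3 - 5*x^2 + 2.
∫_{-1}^{1} of each monomial x^k gives [2/(k+1) if k even, 0 if k odd]. Integrating term-by-term (or equivalently evaluating the antiderivative F(x) = -3*x^4/4 - 5*x^3/3 + 2*x at the endpoints):
  F(1) − F(−1) = -5/12 − (-13/12) = 2/3.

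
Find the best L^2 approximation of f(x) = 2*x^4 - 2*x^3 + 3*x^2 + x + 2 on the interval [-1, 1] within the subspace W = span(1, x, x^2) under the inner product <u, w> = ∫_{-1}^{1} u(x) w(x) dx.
g(x) = 33*x^2/7 - x/5 + 64/35

The best approximation g ∈ W is the orthogonal projection of f onto W. Writing g = a_0 + a_1 x + a_2 x^2, the coefficients solve the normal equations G · a = b where
  G_{ij} = <φ_i, φ_j> and b_i = <f, φ_i>, with φ_0 = 1, φ_1 = x, φ_2 = x^2.
G =
  [2, 0, 2/3]
  [0, 2/3, 0]
  [2/3, 0, 2/5],
b = (34/5, -2/15, 326/105).
Solving gives a_0 = 64/35, a_1 = -1/5, a_2 = 33/7, so
  g(x) = 33*x^2/7 - x/5 + 64/35.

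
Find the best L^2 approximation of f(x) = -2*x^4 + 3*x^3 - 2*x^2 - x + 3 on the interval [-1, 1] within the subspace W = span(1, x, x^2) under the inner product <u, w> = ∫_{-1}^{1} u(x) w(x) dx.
g(x) = -26*x^2/7 + 4*x/5 + 111/35

The best approximation g ∈ W is the orthogonal projection of f onto W. Writing g = a_0 + a_1 x + a_2 x^2, the coefficients solve the normal equations G · a = b where
  G_{ij} = <φ_i, φ_j> and b_i = <f, φ_i>, with φ_0 = 1, φ_1 = x, φ_2 = x^2.
G =
  [2, 0, 2/3]
  [0, 2/3, 0]
  [2/3, 0, 2/5],
b = (58/15, 8/15, 22/35).
Solving gives a_0 = 111/35, a_1 = 4/5, a_2 = -26/7, so
  g(x) = -26*x^2/7 + 4*x/5 + 111/35.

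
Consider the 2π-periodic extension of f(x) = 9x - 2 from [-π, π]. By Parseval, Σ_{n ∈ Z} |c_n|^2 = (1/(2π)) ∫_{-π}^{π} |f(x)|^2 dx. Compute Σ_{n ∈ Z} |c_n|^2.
Σ |c_n|^2 = 27π^2 + 4

Expand and integrate term by term over [-π, π]:
  ∫ (9x)^2 dx = 81·(2π^3/3); ∫ 2·9·(-2)·x dx = 0 (odd integrand); ∫ (-2)^2 dx = 4·2π.
So (1/(2π)) ∫_{-π}^{π} (9x - 2)^2 dx = 81π^2/3 + 4 = 27π^2 + 4.
Parseval ⇒ Σ |c_n|^2 = 27π^2 + 4.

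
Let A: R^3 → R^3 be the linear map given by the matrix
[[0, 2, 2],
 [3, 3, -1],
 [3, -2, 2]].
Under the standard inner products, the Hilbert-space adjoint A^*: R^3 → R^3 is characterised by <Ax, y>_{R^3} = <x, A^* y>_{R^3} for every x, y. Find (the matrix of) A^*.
A^* = A^T =
[[0, 3, 3],
 [2, 3, -2],
 [2, -1, 2]]

For real matrices with standard dot products, the defining identity <Ax, y> = <x, A^* y> gives (Ax)^T y = x^T (A^*) y, i.e. x^T A^T y = x^T (A^*) y. Since this holds for all x, y, we must have A^* = A^T. Therefore
A^* =
[[0, 3, 3],
 [2, 3, -2],
 [2, -1, 2]].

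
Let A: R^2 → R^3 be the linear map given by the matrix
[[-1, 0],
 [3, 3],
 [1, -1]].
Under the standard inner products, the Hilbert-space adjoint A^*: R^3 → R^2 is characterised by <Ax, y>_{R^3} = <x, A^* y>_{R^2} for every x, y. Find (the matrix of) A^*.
A^* = A^T =
[[-1, 3, 1],
 [0, 3, -1]]

For real matrices with standard dot products, the defining identity <Ax, y> = <x, A^* y> gives (Ax)^T y = x^T (A^*) y, i.e. x^T A^T y = x^T (A^*) y. Since this holds for all x, y, we must have A^* = A^T. Therefore
A^* =
[[-1, 3, 1],
 [0, 3, -1]].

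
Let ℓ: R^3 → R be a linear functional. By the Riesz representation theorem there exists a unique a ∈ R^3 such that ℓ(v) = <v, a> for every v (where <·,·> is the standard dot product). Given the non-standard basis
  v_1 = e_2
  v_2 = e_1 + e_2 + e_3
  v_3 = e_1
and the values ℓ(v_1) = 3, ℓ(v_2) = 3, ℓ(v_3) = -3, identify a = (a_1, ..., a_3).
a = (-3, 3, 3)

Write a = (a_1, ..., a_3) in the standard basis. For each basis vector v_i, ℓ(v_i) = <v_i, a> is a linear equation in the a_j's. Collect the n equations into a matrix system V a = ℓ, where row i of V is v_i (expressed in the standard basis). Since V is invertible (lower-triangular with 1s on the diagonal, up to permutation), solve by back-substitution:
  V =
[[0, 1, 0],
 [1, 1, 1],
 [1, 0, 0]]
  V a = (3, 3, -3)
Solving gives a = (-3, 3, 3).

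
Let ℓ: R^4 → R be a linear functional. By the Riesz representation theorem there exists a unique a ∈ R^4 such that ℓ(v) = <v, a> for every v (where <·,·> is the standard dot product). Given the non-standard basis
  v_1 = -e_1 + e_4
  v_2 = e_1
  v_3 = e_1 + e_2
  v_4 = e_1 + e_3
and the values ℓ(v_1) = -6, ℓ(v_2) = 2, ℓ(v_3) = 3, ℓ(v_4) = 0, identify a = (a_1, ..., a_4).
a = (2, 1, -2, -4)

Write a = (a_1, ..., a_4) in the standard basis. For each basis vector v_i, ℓ(v_i) = <v_i, a> is a linear equation in the a_j's. Collect the n equations into a matrix system V a = ℓ, where row i of V is v_i (expressed in the standard basis). Since V is invertible (lower-triangular with 1s on the diagonal, up to permutation), solve by back-substitution:
  V =
[[-1, 0, 0, 1],
 [1, 0, 0, 0],
 [1, 1, 0, 0],
 [1, 0, 1, 0]]
  V a = (-6, 2, 3, 0)
Solving gives a = (2, 1, -2, -4).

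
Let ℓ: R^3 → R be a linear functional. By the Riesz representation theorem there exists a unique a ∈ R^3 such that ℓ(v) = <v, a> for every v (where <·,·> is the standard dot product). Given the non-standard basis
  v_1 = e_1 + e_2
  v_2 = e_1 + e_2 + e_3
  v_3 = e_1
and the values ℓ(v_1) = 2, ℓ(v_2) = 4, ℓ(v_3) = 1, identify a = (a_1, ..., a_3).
a = (1, 1, 2)

Write a = (a_1, ..., a_3) in the standard basis. For each basis vector v_i, ℓ(v_i) = <v_i, a> is a linear equation in the a_j's. Collect the n equations into a matrix system V a = ℓ, where row i of V is v_i (expressed in the standard basis). Since V is invertible (lower-triangular with 1s on the diagonal, up to permutation), solve by back-substitution:
  V =
[[1, 1, 0],
 [1, 1, 1],
 [1, 0, 0]]
  V a = (2, 4, 1)
Solving gives a = (1, 1, 2).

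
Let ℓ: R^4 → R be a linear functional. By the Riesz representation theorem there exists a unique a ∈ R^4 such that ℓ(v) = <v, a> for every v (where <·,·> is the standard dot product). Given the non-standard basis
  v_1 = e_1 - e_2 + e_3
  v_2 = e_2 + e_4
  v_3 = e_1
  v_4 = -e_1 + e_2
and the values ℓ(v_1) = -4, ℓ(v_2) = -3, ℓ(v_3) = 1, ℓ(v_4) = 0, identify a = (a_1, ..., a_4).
a = (1, 1, -4, -4)

Write a = (a_1, ..., a_4) in the standard basis. For each basis vector v_i, ℓ(v_i) = <v_i, a> is a linear equation in the a_j's. Collect the n equations into a matrix system V a = ℓ, where row i of V is v_i (expressed in the standard basis). Since V is invertible (lower-triangular with 1s on the diagonal, up to permutation), solve by back-substitution:
  V =
[[1, -1, 1, 0],
 [0, 1, 0, 1],
 [1, 0, 0, 0],
 [-1, 1, 0, 0]]
  V a = (-4, -3, 1, 0)
Solving gives a = (1, 1, -4, -4).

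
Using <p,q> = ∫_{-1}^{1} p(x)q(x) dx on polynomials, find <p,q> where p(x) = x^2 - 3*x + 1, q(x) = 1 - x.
<p,q> = 14/3

Expand the product: p(x)·q(x) = -x^3 + 4*x^2 - 4*x + 1.
∫_{-1}^{1} of each monomial x^k gives [2/(k+1) if k even, 0 if k odd]. Integrating term-by-term (or equivalently evaluating the antiderivative F(x) = -x^4/4 + 4*x^3/3 - 2*x^2 + x at the endpoints):
  F(1) − F(−1) = 1/12 − (-55/12) = 14/3.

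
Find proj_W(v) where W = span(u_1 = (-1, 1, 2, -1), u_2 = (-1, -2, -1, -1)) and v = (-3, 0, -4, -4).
proj_W(v) = (-2, -3, -1, -2)

Set up U = [u_1 | ... | u_2] ∈ R^(4×2). The projector onto W = col(U) is P = U (U^T U)^(-1) U^T.
Compute U^T U =
  [7, -2]
  [-2, 7],
and U^T v = (-1, 11).
Solve U^T U · c = U^T v for the coefficients: c = (1/3, 5/3). The projection is proj_W(v) = U c.
Check: (v - proj_W(v)) · u_1 = 0  (should be 0).
Check: (v - proj_W(v)) · u_2 = 0  (should be 0).
Result: proj_W(v) = (-2, -3, -1, -2).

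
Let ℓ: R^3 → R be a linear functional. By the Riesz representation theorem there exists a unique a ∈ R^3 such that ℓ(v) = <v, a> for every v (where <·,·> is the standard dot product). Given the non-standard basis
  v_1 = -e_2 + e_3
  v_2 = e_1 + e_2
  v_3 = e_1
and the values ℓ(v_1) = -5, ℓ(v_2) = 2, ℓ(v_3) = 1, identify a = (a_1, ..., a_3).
a = (1, 1, -4)

Write a = (a_1, ..., a_3) in the standard basis. For each basis vector v_i, ℓ(v_i) = <v_i, a> is a linear equation in the a_j's. Collect the n equations into a matrix system V a = ℓ, where row i of V is v_i (expressed in the standard basis). Since V is invertible (lower-triangular with 1s on the diagonal, up to permutation), solve by back-substitution:
  V =
[[0, -1, 1],
 [1, 1, 0],
 [1, 0, 0]]
  V a = (-5, 2, 1)
Solving gives a = (1, 1, -4).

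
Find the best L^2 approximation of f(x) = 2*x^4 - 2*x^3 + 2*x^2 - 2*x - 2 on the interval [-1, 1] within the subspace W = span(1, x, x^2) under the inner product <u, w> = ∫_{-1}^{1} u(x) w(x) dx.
g(x) = 26*x^2/7 - 16*x/5 - 76/35

The best approximation g ∈ W is the orthogonal projection of f onto W. Writing g = a_0 + a_1 x + a_2 x^2, the coefficients solve the normal equations G · a = b where
  G_{ij} = <φ_i, φ_j> and b_i = <f, φ_i>, with φ_0 = 1, φ_1 = x, φ_2 = x^2.
G =
  [2, 0, 2/3]
  [0, 2/3, 0]
  [2/3, 0, 2/5],
b = (-28/15, -32/15, 4/105).
Solving gives a_0 = -76/35, a_1 = -16/5, a_2 = 26/7, so
  g(x) = 26*x^2/7 - 16*x/5 - 76/35.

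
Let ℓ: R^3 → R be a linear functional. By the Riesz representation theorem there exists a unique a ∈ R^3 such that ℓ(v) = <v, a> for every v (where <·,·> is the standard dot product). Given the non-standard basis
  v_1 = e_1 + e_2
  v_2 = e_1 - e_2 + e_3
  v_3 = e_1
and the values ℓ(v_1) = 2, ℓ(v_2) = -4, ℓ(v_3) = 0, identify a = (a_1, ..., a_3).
a = (0, 2, -2)

Write a = (a_1, ..., a_3) in the standard basis. For each basis vector v_i, ℓ(v_i) = <v_i, a> is a linear equation in the a_j's. Collect the n equations into a matrix system V a = ℓ, where row i of V is v_i (expressed in the standard basis). Since V is invertible (lower-triangular with 1s on the diagonal, up to permutation), solve by back-substitution:
  V =
[[1, 1, 0],
 [1, -1, 1],
 [1, 0, 0]]
  V a = (2, -4, 0)
Solving gives a = (0, 2, -2).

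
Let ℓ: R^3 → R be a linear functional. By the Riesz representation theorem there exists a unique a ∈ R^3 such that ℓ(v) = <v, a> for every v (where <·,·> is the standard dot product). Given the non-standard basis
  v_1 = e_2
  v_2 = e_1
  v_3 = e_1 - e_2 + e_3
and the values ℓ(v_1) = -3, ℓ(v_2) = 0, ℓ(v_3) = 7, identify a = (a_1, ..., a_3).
a = (0, -3, 4)

Write a = (a_1, ..., a_3) in the standard basis. For each basis vector v_i, ℓ(v_i) = <v_i, a> is a linear equation in the a_j's. Collect the n equations into a matrix system V a = ℓ, where row i of V is v_i (expressed in the standard basis). Since V is invertible (lower-triangular with 1s on the diagonal, up to permutation), solve by back-substitution:
  V =
[[0, 1, 0],
 [1, 0, 0],
 [1, -1, 1]]
  V a = (-3, 0, 7)
Solving gives a = (0, -3, 4).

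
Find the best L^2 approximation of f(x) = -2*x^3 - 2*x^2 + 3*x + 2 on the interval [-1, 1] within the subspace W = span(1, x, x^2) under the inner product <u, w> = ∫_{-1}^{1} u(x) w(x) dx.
g(x) = -2*x^2 + 9*x/5 + 2

The best approximation g ∈ W is the orthogonal projection of f onto W. Writing g = a_0 + a_1 x + a_2 x^2, the coefficients solve the normal equations G · a = b where
  G_{ij} = <φ_i, φ_j> and b_i = <f, φ_i>, with φ_0 = 1, φ_1 = x, φ_2 = x^2.
G =
  [2, 0, 2/3]
  [0, 2/3, 0]
  [2/3, 0, 2/5],
b = (8/3, 6/5, 8/15).
Solving gives a_0 = 2, a_1 = 9/5, a_2 = -2, so
  g(x) = -2*x^2 + 9*x/5 + 2.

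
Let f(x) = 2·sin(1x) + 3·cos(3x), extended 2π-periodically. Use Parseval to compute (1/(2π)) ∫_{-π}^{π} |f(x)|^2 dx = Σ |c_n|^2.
Σ |c_n|^2 = 13/2

Expand |f|^2 and use orthogonality of {sin(nx), cos(mx)} on [-π, π]:
  ∫_{-π}^{π} sin(nx)^2 dx = π, ∫ cos(mx)^2 dx = π, and cross terms integrate to 0.
So ∫_{-π}^{π} f(x)^2 dx = 2^2 · π + 3^2 · π = (4 + 9)π.
Divide by 2π: (4 + 9)/2 = 13/2.
By Parseval, this equals Σ |c_n|^2.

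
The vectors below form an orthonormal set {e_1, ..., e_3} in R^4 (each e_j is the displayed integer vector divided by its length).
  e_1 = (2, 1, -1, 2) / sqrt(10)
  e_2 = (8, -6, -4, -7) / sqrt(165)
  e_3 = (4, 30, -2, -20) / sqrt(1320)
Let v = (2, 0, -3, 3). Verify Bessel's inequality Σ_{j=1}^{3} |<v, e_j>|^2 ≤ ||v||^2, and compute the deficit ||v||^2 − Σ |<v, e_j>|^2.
Σ |<v, e_j>|^2 = 94/5; ||v||^2 = 22; deficit = 16/5

Write each e_j = u_j / sqrt(<u_j, u_j>) where u_j is the displayed integer vector. Then <v, e_j> = <v, u_j> / sqrt(<u_j, u_j>), so |<v, e_j>|^2 = <v, u_j>^2 / <u_j, u_j>.
Coefficients: <v, e_1> = 13/sqrt(10), <v, e_2> = 7/sqrt(165), <v, e_3> = -46/sqrt(1320).
Square and sum: Σ |<v, e_j>|^2 = 94/5.
Compute ||v||^2 = v·v = 22.
Deficit = 22 − 94/5 = 16/5 ≥ 0, confirming Bessel's inequality. (The deficit equals ||v − Σ <v,e_j> e_j||^2, the squared distance from v to span{e_j}.)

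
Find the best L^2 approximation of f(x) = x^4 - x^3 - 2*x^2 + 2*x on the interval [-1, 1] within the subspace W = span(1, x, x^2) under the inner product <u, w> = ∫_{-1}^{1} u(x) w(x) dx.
g(x) = -8*x^2/7 + 7*x/5 - 3/35

The best approximation g ∈ W is the orthogonal projection of f onto W. Writing g = a_0 + a_1 x + a_2 x^2, the coefficients solve the normal equations G · a = b where
  G_{ij} = <φ_i, φ_j> and b_i = <f, φ_i>, with φ_0 = 1, φ_1 = x, φ_2 = x^2.
G =
  [2, 0, 2/3]
  [0, 2/3, 0]
  [2/3, 0, 2/5],
b = (-14/15, 14/15, -18/35).
Solving gives a_0 = -3/35, a_1 = 7/5, a_2 = -8/7, so
  g(x) = -8*x^2/7 + 7*x/5 - 3/35.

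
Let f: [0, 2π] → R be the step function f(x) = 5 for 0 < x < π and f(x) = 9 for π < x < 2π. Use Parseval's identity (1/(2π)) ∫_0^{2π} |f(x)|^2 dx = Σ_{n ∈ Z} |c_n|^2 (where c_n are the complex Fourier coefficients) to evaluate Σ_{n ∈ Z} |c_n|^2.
Σ |c_n|^2 = 53

Parseval equates the L^2 energy of f (normalised by 1/(2π)) with the ℓ^2 sum of its Fourier coefficients: (1/(2π)) ∫_0^{2π} |f|^2 = Σ |c_n|^2.
Compute the left side: (1/(2π)) [∫_0^π 5^2 dx + ∫_π^{2π} 9^2 dx] = (1/(2π)) · (25π + 81π) = (25 + 81)/2 = 53.
So Σ_{n ∈ Z} |c_n|^2 = 53.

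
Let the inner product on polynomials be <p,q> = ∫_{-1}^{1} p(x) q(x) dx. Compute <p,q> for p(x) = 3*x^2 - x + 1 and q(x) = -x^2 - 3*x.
<p,q> = 2/15

Expand the product: p(x)·q(x) = -3*x^4 - 8*x^3 + 2*x^2 - 3*x.
∫_{-1}^{1} of each monomial x^k gives [2/(k+1) if k even, 0 if k odd]. Integrating term-by-term (or equivalently evaluating the antiderivative F(x) = -3*x^5/5 - 2*x^4 + 2*x^3/3 - 3*x^2/2 at the endpoints):
  F(1) − F(−1) = -103/30 − (-107/30) = 2/15.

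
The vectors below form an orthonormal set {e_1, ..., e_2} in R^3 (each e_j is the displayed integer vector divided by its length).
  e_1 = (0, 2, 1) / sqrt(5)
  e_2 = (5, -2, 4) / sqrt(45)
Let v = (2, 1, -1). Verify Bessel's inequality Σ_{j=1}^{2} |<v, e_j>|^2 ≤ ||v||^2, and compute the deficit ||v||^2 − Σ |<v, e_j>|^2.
Σ |<v, e_j>|^2 = 5/9; ||v||^2 = 6; deficit = 49/9

Write each e_j = u_j / sqrt(<u_j, u_j>) where u_j is the displayed integer vector. Then <v, e_j> = <v, u_j> / sqrt(<u_j, u_j>), so |<v, e_j>|^2 = <v, u_j>^2 / <u_j, u_j>.
Coefficients: <v, e_1> = 1/sqrt(5), <v, e_2> = 4/sqrt(45).
Square and sum: Σ |<v, e_j>|^2 = 5/9.
Compute ||v||^2 = v·v = 6.
Deficit = 6 − 5/9 = 49/9 ≥ 0, confirming Bessel's inequality. (The deficit equals ||v − Σ <v,e_j> e_j||^2, the squared distance from v to span{e_j}.)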